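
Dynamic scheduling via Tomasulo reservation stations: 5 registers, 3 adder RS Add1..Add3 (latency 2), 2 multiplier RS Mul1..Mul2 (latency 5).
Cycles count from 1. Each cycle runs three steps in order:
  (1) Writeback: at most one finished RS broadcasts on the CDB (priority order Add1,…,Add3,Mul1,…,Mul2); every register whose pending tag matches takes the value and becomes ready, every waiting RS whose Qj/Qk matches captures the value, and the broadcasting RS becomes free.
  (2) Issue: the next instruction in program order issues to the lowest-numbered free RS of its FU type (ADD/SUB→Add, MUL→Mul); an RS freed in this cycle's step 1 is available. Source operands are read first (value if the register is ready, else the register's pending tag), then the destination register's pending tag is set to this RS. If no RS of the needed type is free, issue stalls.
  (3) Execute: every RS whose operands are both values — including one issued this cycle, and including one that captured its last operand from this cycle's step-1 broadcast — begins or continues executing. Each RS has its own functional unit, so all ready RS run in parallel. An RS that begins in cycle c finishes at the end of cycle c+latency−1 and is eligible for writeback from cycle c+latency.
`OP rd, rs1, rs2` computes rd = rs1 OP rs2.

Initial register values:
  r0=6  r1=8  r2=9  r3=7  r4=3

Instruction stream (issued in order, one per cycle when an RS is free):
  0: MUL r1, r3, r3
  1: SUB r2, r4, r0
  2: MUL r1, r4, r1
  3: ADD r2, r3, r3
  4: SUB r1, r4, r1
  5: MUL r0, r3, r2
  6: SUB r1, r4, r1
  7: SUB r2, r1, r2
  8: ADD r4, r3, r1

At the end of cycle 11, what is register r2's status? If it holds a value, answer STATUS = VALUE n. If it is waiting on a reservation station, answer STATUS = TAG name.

STATUS = TAG Add3

c1: issue MUL r1<-Mul1 | r0:6,r1:Mul1,r2:9,r3:7,r4:3
c2: issue SUB r2<-Add1 | r0:6,r1:Mul1,r2:Add1,r3:7,r4:3
c3: issue MUL r1<-Mul2 | r0:6,r1:Mul2,r2:Add1,r3:7,r4:3
c4: CDB Add1=-3; issue ADD r2<-Add1 | r0:6,r1:Mul2,r2:Add1,r3:7,r4:3
c5: issue SUB r1<-Add2 | r0:6,r1:Add2,r2:Add1,r3:7,r4:3
c6: CDB Add1=14; stall | r0:6,r1:Add2,r2:14,r3:7,r4:3
c7: CDB Mul1=49; issue MUL r0<-Mul1 | r0:Mul1,r1:Add2,r2:14,r3:7,r4:3
c8: issue SUB r1<-Add1 | r0:Mul1,r1:Add1,r2:14,r3:7,r4:3
c9: issue SUB r2<-Add3 | r0:Mul1,r1:Add1,r2:Add3,r3:7,r4:3
c10: stall | r0:Mul1,r1:Add1,r2:Add3,r3:7,r4:3
c11: stall | r0:Mul1,r1:Add1,r2:Add3,r3:7,r4:3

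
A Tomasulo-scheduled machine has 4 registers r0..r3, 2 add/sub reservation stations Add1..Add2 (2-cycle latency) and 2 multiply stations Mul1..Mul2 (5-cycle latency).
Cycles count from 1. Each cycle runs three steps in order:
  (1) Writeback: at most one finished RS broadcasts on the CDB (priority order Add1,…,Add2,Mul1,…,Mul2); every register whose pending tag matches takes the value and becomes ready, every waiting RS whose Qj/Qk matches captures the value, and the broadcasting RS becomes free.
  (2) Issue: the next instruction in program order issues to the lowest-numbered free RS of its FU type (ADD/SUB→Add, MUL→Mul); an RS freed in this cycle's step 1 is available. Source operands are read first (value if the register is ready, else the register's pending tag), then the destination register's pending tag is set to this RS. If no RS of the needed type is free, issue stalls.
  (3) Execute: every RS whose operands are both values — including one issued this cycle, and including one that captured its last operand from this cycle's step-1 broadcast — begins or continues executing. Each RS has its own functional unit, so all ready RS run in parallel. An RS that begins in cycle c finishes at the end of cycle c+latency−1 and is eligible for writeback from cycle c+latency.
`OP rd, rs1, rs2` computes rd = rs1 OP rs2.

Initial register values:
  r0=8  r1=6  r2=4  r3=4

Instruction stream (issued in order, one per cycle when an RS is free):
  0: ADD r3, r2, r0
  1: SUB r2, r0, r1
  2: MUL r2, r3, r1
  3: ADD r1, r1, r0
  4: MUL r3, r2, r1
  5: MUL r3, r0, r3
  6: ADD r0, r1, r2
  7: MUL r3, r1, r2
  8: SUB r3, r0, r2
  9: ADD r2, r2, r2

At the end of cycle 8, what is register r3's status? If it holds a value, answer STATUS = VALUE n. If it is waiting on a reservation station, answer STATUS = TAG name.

STATUS = TAG Mul1

c1: issue ADD r3<-Add1 | r0:8,r1:6,r2:4,r3:Add1
c2: issue SUB r2<-Add2 | r0:8,r1:6,r2:Add2,r3:Add1
c3: CDB Add1=12; issue MUL r2<-Mul1 | r0:8,r1:6,r2:Mul1,r3:12
c4: CDB Add2=2; issue ADD r1<-Add1 | r0:8,r1:Add1,r2:Mul1,r3:12
c5: issue MUL r3<-Mul2 | r0:8,r1:Add1,r2:Mul1,r3:Mul2
c6: CDB Add1=14; stall | r0:8,r1:14,r2:Mul1,r3:Mul2
c7: stall | r0:8,r1:14,r2:Mul1,r3:Mul2
c8: CDB Mul1=72; issue MUL r3<-Mul1 | r0:8,r1:14,r2:72,r3:Mul1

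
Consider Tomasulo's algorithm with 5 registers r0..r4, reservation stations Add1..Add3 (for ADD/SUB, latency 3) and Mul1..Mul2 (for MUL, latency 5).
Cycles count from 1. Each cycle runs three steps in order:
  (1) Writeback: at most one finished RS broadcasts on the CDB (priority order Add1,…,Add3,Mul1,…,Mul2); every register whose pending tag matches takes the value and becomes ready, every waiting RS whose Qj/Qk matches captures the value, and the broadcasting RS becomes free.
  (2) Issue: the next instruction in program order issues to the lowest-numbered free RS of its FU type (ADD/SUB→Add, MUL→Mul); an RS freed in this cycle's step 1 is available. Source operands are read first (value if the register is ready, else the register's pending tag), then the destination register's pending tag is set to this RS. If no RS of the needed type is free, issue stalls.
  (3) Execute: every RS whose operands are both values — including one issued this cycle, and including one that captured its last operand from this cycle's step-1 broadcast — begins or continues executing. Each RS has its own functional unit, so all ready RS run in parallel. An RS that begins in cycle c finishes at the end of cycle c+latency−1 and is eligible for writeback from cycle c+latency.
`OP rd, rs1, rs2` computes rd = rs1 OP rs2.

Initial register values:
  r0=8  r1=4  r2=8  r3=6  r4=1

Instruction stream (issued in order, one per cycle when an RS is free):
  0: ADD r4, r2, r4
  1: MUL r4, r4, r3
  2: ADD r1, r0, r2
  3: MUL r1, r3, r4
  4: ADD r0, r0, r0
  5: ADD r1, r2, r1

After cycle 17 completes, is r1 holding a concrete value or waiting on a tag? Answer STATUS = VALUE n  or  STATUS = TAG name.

c1: issue ADD r4<-Add1 | r0:8,r1:4,r2:8,r3:6,r4:Add1
c2: issue MUL r4<-Mul1 | r0:8,r1:4,r2:8,r3:6,r4:Mul1
c3: issue ADD r1<-Add2 | r0:8,r1:Add2,r2:8,r3:6,r4:Mul1
c4: CDB Add1=9; issue MUL r1<-Mul2 | r0:8,r1:Mul2,r2:8,r3:6,r4:Mul1
c5: issue ADD r0<-Add1 | r0:Add1,r1:Mul2,r2:8,r3:6,r4:Mul1
c6: CDB Add2=16; issue ADD r1<-Add2 | r0:Add1,r1:Add2,r2:8,r3:6,r4:Mul1
c7: - | r0:Add1,r1:Add2,r2:8,r3:6,r4:Mul1
c8: CDB Add1=16 | r0:16,r1:Add2,r2:8,r3:6,r4:Mul1
c9: CDB Mul1=54 | r0:16,r1:Add2,r2:8,r3:6,r4:54
c10: - | r0:16,r1:Add2,r2:8,r3:6,r4:54
c11: - | r0:16,r1:Add2,r2:8,r3:6,r4:54
c12: - | r0:16,r1:Add2,r2:8,r3:6,r4:54
c13: - | r0:16,r1:Add2,r2:8,r3:6,r4:54
c14: CDB Mul2=324 | r0:16,r1:Add2,r2:8,r3:6,r4:54
c15: - | r0:16,r1:Add2,r2:8,r3:6,r4:54
c16: - | r0:16,r1:Add2,r2:8,r3:6,r4:54
c17: CDB Add2=332 | r0:16,r1:332,r2:8,r3:6,r4:54

STATUS = VALUE 332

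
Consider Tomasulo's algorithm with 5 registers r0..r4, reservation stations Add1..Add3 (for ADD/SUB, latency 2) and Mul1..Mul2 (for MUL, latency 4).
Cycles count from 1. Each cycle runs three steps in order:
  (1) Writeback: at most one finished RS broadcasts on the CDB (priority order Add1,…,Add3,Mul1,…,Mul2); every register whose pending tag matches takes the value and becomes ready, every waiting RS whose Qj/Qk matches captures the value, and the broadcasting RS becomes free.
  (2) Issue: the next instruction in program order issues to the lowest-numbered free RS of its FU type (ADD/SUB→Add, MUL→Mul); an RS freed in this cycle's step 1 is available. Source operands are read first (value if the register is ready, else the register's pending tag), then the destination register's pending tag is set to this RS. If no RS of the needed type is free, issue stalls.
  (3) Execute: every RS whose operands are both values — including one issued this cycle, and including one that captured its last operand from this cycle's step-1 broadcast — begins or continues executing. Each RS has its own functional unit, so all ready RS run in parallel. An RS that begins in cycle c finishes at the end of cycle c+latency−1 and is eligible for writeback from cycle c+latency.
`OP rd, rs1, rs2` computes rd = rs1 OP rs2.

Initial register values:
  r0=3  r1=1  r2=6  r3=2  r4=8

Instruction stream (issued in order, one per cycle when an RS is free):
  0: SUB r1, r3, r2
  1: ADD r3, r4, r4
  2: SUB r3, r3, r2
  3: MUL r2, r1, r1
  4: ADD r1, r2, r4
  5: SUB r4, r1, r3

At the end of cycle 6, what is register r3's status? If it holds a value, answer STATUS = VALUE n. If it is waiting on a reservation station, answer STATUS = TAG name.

cycle 1: issue SUB r1<-Add1 // r0:3,r1:Add1,r2:6,r3:2,r4:8
cycle 2: issue ADD r3<-Add2 // r0:3,r1:Add1,r2:6,r3:Add2,r4:8
cycle 3: CDB Add1=-4; issue SUB r3<-Add1 // r0:3,r1:-4,r2:6,r3:Add1,r4:8
cycle 4: CDB Add2=16; issue MUL r2<-Mul1 // r0:3,r1:-4,r2:Mul1,r3:Add1,r4:8
cycle 5: issue ADD r1<-Add2 // r0:3,r1:Add2,r2:Mul1,r3:Add1,r4:8
cycle 6: CDB Add1=10; issue SUB r4<-Add1 // r0:3,r1:Add2,r2:Mul1,r3:10,r4:Add1

STATUS = VALUE 10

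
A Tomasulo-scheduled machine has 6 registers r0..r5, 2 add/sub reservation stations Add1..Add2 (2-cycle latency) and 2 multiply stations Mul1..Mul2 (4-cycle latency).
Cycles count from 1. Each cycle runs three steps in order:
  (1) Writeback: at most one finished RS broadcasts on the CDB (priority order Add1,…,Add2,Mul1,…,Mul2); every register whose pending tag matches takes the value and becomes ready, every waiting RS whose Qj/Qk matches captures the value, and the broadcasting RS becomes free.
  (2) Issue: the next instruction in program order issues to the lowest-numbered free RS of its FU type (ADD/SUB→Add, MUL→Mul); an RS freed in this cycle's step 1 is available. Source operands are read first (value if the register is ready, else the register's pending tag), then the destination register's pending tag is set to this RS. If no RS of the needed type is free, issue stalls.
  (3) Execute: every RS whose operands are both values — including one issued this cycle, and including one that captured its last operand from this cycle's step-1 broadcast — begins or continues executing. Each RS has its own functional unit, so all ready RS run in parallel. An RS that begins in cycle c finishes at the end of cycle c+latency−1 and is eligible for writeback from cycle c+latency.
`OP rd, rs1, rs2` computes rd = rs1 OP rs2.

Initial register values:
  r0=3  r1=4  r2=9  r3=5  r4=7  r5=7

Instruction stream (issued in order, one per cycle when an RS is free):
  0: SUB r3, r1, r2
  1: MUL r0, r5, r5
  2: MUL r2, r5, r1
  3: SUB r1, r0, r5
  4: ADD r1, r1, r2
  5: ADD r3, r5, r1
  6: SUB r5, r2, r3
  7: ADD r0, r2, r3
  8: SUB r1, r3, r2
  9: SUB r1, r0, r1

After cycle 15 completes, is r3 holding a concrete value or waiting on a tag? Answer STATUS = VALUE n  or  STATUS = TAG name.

STATUS = VALUE 77

cycle 1: issue SUB r3<-Add1 // r0:3,r1:4,r2:9,r3:Add1,r4:7,r5:7
cycle 2: issue MUL r0<-Mul1 // r0:Mul1,r1:4,r2:9,r3:Add1,r4:7,r5:7
cycle 3: CDB Add1=-5; issue MUL r2<-Mul2 // r0:Mul1,r1:4,r2:Mul2,r3:-5,r4:7,r5:7
cycle 4: issue SUB r1<-Add1 // r0:Mul1,r1:Add1,r2:Mul2,r3:-5,r4:7,r5:7
cycle 5: issue ADD r1<-Add2 // r0:Mul1,r1:Add2,r2:Mul2,r3:-5,r4:7,r5:7
cycle 6: CDB Mul1=49; stall // r0:49,r1:Add2,r2:Mul2,r3:-5,r4:7,r5:7
cycle 7: CDB Mul2=28; stall // r0:49,r1:Add2,r2:28,r3:-5,r4:7,r5:7
cycle 8: CDB Add1=42; issue ADD r3<-Add1 // r0:49,r1:Add2,r2:28,r3:Add1,r4:7,r5:7
cycle 9: stall // r0:49,r1:Add2,r2:28,r3:Add1,r4:7,r5:7
cycle 10: CDB Add2=70; issue SUB r5<-Add2 // r0:49,r1:70,r2:28,r3:Add1,r4:7,r5:Add2
cycle 11: stall // r0:49,r1:70,r2:28,r3:Add1,r4:7,r5:Add2
cycle 12: CDB Add1=77; issue ADD r0<-Add1 // r0:Add1,r1:70,r2:28,r3:77,r4:7,r5:Add2
cycle 13: stall // r0:Add1,r1:70,r2:28,r3:77,r4:7,r5:Add2
cycle 14: CDB Add1=105; issue SUB r1<-Add1 // r0:105,r1:Add1,r2:28,r3:77,r4:7,r5:Add2
cycle 15: CDB Add2=-49; issue SUB r1<-Add2 // r0:105,r1:Add2,r2:28,r3:77,r4:7,r5:-49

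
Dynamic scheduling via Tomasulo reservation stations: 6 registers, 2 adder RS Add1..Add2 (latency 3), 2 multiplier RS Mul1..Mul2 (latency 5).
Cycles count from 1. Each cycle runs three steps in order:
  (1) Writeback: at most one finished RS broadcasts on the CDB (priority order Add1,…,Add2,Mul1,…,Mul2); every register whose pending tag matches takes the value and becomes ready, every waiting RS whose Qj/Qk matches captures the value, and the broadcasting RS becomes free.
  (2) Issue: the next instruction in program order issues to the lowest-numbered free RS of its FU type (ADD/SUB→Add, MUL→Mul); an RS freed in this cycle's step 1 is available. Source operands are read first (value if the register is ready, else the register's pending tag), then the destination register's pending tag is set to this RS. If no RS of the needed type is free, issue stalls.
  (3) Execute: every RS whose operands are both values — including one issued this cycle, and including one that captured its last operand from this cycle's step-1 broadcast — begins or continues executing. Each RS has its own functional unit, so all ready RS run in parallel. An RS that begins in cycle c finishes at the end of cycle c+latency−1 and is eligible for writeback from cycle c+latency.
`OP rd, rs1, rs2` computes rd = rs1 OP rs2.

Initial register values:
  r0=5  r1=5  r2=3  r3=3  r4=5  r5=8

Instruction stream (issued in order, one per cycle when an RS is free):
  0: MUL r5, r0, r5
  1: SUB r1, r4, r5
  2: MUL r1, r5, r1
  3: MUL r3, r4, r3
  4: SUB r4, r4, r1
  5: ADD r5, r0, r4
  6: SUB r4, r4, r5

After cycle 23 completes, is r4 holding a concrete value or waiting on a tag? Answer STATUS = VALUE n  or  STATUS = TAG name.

STATUS = VALUE -5

  c1: issue MUL r5<-Mul1  regs: r0:5,r1:5,r2:3,r3:3,r4:5,r5:Mul1
  c2: issue SUB r1<-Add1  regs: r0:5,r1:Add1,r2:3,r3:3,r4:5,r5:Mul1
  c3: issue MUL r1<-Mul2  regs: r0:5,r1:Mul2,r2:3,r3:3,r4:5,r5:Mul1
  c4: stall  regs: r0:5,r1:Mul2,r2:3,r3:3,r4:5,r5:Mul1
  c5: stall  regs: r0:5,r1:Mul2,r2:3,r3:3,r4:5,r5:Mul1
  c6: CDB Mul1=40; issue MUL r3<-Mul1  regs: r0:5,r1:Mul2,r2:3,r3:Mul1,r4:5,r5:40
  c7: issue SUB r4<-Add2  regs: r0:5,r1:Mul2,r2:3,r3:Mul1,r4:Add2,r5:40
  c8: stall  regs: r0:5,r1:Mul2,r2:3,r3:Mul1,r4:Add2,r5:40
  c9: CDB Add1=-35; issue ADD r5<-Add1  regs: r0:5,r1:Mul2,r2:3,r3:Mul1,r4:Add2,r5:Add1
  c10: stall  regs: r0:5,r1:Mul2,r2:3,r3:Mul1,r4:Add2,r5:Add1
  c11: CDB Mul1=15; stall  regs: r0:5,r1:Mul2,r2:3,r3:15,r4:Add2,r5:Add1
  c12: stall  regs: r0:5,r1:Mul2,r2:3,r3:15,r4:Add2,r5:Add1
  c13: stall  regs: r0:5,r1:Mul2,r2:3,r3:15,r4:Add2,r5:Add1
  c14: CDB Mul2=-1400; stall  regs: r0:5,r1:-1400,r2:3,r3:15,r4:Add2,r5:Add1
  c15: stall  regs: r0:5,r1:-1400,r2:3,r3:15,r4:Add2,r5:Add1
  c16: stall  regs: r0:5,r1:-1400,r2:3,r3:15,r4:Add2,r5:Add1
  c17: CDB Add2=1405; issue SUB r4<-Add2  regs: r0:5,r1:-1400,r2:3,r3:15,r4:Add2,r5:Add1
  c18: -  regs: r0:5,r1:-1400,r2:3,r3:15,r4:Add2,r5:Add1
  c19: -  regs: r0:5,r1:-1400,r2:3,r3:15,r4:Add2,r5:Add1
  c20: CDB Add1=1410  regs: r0:5,r1:-1400,r2:3,r3:15,r4:Add2,r5:1410
  c21: -  regs: r0:5,r1:-1400,r2:3,r3:15,r4:Add2,r5:1410
  c22: -  regs: r0:5,r1:-1400,r2:3,r3:15,r4:Add2,r5:1410
  c23: CDB Add2=-5  regs: r0:5,r1:-1400,r2:3,r3:15,r4:-5,r5:1410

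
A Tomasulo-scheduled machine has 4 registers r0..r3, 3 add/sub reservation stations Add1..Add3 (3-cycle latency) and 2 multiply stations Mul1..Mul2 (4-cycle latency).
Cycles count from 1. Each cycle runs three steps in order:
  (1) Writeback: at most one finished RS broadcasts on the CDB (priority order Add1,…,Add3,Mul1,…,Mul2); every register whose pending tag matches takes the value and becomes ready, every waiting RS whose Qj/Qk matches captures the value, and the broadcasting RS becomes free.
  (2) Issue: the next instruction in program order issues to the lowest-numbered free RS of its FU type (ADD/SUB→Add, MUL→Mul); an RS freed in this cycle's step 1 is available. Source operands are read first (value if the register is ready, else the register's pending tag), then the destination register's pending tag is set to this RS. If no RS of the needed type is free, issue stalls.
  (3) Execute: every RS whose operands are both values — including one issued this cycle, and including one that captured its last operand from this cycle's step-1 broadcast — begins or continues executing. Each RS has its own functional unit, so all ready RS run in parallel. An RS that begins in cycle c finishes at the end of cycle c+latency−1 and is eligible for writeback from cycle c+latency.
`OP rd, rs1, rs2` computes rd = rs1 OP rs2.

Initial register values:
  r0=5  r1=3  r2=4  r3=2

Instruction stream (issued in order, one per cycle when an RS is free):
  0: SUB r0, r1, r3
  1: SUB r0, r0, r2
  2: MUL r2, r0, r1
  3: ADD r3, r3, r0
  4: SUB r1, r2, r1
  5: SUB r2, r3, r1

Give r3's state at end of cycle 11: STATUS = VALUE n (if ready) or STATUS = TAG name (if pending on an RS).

cycle 1: issue SUB r0<-Add1 // r0:Add1,r1:3,r2:4,r3:2
cycle 2: issue SUB r0<-Add2 // r0:Add2,r1:3,r2:4,r3:2
cycle 3: issue MUL r2<-Mul1 // r0:Add2,r1:3,r2:Mul1,r3:2
cycle 4: CDB Add1=1; issue ADD r3<-Add1 // r0:Add2,r1:3,r2:Mul1,r3:Add1
cycle 5: issue SUB r1<-Add3 // r0:Add2,r1:Add3,r2:Mul1,r3:Add1
cycle 6: stall // r0:Add2,r1:Add3,r2:Mul1,r3:Add1
cycle 7: CDB Add2=-3; issue SUB r2<-Add2 // r0:-3,r1:Add3,r2:Add2,r3:Add1
cycle 8: - // r0:-3,r1:Add3,r2:Add2,r3:Add1
cycle 9: - // r0:-3,r1:Add3,r2:Add2,r3:Add1
cycle 10: CDB Add1=-1 // r0:-3,r1:Add3,r2:Add2,r3:-1
cycle 11: CDB Mul1=-9 // r0:-3,r1:Add3,r2:Add2,r3:-1

STATUS = VALUE -1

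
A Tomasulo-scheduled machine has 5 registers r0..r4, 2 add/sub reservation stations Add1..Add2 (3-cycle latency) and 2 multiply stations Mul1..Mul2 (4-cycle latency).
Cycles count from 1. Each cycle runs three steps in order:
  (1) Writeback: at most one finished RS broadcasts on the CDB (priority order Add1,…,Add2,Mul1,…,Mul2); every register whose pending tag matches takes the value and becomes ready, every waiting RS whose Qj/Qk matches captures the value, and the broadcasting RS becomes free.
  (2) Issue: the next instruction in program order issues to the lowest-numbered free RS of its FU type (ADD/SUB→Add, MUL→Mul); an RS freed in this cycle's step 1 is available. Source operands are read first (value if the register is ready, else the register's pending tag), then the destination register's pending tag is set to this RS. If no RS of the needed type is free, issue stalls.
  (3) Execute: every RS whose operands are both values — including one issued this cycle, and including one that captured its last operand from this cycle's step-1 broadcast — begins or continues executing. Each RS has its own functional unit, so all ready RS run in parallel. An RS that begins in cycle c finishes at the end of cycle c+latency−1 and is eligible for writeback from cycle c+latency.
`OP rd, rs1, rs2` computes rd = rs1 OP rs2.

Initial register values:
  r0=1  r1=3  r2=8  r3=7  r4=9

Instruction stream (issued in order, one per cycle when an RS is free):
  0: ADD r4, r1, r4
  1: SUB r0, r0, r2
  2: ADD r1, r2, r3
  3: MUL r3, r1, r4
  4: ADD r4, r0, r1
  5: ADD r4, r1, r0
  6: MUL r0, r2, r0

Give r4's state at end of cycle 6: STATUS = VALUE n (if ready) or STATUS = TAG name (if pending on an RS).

STATUS = TAG Add2

c1: issue ADD r4<-Add1 | r0:1,r1:3,r2:8,r3:7,r4:Add1
c2: issue SUB r0<-Add2 | r0:Add2,r1:3,r2:8,r3:7,r4:Add1
c3: stall | r0:Add2,r1:3,r2:8,r3:7,r4:Add1
c4: CDB Add1=12; issue ADD r1<-Add1 | r0:Add2,r1:Add1,r2:8,r3:7,r4:12
c5: CDB Add2=-7; issue MUL r3<-Mul1 | r0:-7,r1:Add1,r2:8,r3:Mul1,r4:12
c6: issue ADD r4<-Add2 | r0:-7,r1:Add1,r2:8,r3:Mul1,r4:Add2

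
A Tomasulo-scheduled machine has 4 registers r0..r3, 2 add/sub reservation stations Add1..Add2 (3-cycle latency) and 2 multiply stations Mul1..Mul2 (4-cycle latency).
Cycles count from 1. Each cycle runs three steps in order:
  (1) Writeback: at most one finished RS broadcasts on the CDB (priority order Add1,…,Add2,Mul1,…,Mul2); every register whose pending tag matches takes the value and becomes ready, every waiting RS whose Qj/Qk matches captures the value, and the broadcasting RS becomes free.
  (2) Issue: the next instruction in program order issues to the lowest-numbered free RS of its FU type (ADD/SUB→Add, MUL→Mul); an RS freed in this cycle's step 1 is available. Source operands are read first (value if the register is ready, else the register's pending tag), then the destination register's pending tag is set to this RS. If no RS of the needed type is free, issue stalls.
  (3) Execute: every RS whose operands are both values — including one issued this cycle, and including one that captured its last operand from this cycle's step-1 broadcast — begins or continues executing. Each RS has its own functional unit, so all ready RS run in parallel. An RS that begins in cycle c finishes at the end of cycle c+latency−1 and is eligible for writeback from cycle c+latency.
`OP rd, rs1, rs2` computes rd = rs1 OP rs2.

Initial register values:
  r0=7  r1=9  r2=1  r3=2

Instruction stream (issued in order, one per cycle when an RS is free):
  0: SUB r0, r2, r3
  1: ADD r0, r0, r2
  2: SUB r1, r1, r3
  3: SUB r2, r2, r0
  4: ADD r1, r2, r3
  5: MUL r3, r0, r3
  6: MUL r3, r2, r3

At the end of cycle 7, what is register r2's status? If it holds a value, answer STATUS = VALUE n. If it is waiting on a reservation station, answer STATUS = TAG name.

STATUS = TAG Add1

  c1: issue SUB r0<-Add1  regs: r0:Add1,r1:9,r2:1,r3:2
  c2: issue ADD r0<-Add2  regs: r0:Add2,r1:9,r2:1,r3:2
  c3: stall  regs: r0:Add2,r1:9,r2:1,r3:2
  c4: CDB Add1=-1; issue SUB r1<-Add1  regs: r0:Add2,r1:Add1,r2:1,r3:2
  c5: stall  regs: r0:Add2,r1:Add1,r2:1,r3:2
  c6: stall  regs: r0:Add2,r1:Add1,r2:1,r3:2
  c7: CDB Add1=7; issue SUB r2<-Add1  regs: r0:Add2,r1:7,r2:Add1,r3:2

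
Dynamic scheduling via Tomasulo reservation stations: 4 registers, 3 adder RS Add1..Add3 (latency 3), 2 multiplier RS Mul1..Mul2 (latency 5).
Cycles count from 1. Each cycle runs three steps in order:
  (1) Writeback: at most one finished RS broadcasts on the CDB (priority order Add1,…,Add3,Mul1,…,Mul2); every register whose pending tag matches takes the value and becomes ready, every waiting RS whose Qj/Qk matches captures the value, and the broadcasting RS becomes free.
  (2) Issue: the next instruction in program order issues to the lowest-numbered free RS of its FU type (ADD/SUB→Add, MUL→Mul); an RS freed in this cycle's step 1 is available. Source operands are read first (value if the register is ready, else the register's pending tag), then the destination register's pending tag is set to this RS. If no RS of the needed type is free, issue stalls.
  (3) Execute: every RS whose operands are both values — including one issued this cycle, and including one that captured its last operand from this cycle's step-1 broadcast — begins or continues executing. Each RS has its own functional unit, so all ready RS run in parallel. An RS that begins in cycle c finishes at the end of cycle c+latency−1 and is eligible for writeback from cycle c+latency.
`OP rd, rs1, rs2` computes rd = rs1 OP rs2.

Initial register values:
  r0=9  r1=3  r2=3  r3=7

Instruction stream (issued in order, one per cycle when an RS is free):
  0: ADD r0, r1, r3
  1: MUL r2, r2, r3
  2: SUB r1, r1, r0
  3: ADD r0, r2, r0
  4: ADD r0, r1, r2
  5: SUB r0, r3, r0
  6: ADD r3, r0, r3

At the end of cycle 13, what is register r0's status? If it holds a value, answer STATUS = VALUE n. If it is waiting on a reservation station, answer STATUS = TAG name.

STATUS = TAG Add2

c1: issue ADD r0<-Add1 | r0:Add1,r1:3,r2:3,r3:7
c2: issue MUL r2<-Mul1 | r0:Add1,r1:3,r2:Mul1,r3:7
c3: issue SUB r1<-Add2 | r0:Add1,r1:Add2,r2:Mul1,r3:7
c4: CDB Add1=10; issue ADD r0<-Add1 | r0:Add1,r1:Add2,r2:Mul1,r3:7
c5: issue ADD r0<-Add3 | r0:Add3,r1:Add2,r2:Mul1,r3:7
c6: stall | r0:Add3,r1:Add2,r2:Mul1,r3:7
c7: CDB Add2=-7; issue SUB r0<-Add2 | r0:Add2,r1:-7,r2:Mul1,r3:7
c8: CDB Mul1=21; stall | r0:Add2,r1:-7,r2:21,r3:7
c9: stall | r0:Add2,r1:-7,r2:21,r3:7
c10: stall | r0:Add2,r1:-7,r2:21,r3:7
c11: CDB Add1=31; issue ADD r3<-Add1 | r0:Add2,r1:-7,r2:21,r3:Add1
c12: CDB Add3=14 | r0:Add2,r1:-7,r2:21,r3:Add1
c13: - | r0:Add2,r1:-7,r2:21,r3:Add1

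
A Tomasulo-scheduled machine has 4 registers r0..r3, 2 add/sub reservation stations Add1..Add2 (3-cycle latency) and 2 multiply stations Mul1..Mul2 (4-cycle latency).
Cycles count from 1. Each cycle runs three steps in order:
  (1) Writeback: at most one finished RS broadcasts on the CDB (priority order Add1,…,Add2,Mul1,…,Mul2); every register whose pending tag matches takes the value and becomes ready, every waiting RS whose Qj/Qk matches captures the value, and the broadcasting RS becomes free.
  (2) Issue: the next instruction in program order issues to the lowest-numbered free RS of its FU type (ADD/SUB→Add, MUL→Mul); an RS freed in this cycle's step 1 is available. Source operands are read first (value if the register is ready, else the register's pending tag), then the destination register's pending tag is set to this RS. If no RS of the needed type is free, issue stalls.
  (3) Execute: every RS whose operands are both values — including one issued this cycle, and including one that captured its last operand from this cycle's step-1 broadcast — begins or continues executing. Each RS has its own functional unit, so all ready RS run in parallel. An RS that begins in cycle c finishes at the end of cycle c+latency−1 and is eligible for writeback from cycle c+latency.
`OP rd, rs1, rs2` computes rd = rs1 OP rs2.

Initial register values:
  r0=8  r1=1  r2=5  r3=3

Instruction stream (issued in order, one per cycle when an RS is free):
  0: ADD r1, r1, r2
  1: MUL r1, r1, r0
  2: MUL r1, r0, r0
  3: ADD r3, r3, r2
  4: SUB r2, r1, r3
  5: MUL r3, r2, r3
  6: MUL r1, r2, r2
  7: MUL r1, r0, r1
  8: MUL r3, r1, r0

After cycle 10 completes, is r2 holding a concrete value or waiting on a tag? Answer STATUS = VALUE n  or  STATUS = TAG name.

c1: issue ADD r1<-Add1 | r0:8,r1:Add1,r2:5,r3:3
c2: issue MUL r1<-Mul1 | r0:8,r1:Mul1,r2:5,r3:3
c3: issue MUL r1<-Mul2 | r0:8,r1:Mul2,r2:5,r3:3
c4: CDB Add1=6; issue ADD r3<-Add1 | r0:8,r1:Mul2,r2:5,r3:Add1
c5: issue SUB r2<-Add2 | r0:8,r1:Mul2,r2:Add2,r3:Add1
c6: stall | r0:8,r1:Mul2,r2:Add2,r3:Add1
c7: CDB Add1=8; stall | r0:8,r1:Mul2,r2:Add2,r3:8
c8: CDB Mul1=48; issue MUL r3<-Mul1 | r0:8,r1:Mul2,r2:Add2,r3:Mul1
c9: CDB Mul2=64; issue MUL r1<-Mul2 | r0:8,r1:Mul2,r2:Add2,r3:Mul1
c10: stall | r0:8,r1:Mul2,r2:Add2,r3:Mul1

STATUS = TAG Add2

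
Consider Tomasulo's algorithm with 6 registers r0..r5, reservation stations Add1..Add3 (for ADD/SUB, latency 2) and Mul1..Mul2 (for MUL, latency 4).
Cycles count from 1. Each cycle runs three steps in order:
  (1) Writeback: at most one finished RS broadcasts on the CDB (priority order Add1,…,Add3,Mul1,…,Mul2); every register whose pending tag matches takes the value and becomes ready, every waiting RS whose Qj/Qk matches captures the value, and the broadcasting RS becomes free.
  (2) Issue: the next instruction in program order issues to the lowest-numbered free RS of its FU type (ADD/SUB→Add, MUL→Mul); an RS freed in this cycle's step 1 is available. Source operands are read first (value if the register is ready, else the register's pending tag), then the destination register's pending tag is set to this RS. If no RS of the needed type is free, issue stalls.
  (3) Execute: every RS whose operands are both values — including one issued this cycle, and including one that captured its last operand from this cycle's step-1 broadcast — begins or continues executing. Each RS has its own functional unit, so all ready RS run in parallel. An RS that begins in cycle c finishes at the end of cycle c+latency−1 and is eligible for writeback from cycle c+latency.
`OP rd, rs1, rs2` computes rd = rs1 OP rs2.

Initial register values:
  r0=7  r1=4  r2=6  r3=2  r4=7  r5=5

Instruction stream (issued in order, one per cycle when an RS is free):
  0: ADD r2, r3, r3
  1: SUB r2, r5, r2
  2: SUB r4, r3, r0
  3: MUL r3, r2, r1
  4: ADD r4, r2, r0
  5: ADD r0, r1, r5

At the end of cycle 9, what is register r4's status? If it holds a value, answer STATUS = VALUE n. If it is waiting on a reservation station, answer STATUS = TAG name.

STATUS = VALUE 8

c1: issue ADD r2<-Add1 | r0:7,r1:4,r2:Add1,r3:2,r4:7,r5:5
c2: issue SUB r2<-Add2 | r0:7,r1:4,r2:Add2,r3:2,r4:7,r5:5
c3: CDB Add1=4; issue SUB r4<-Add1 | r0:7,r1:4,r2:Add2,r3:2,r4:Add1,r5:5
c4: issue MUL r3<-Mul1 | r0:7,r1:4,r2:Add2,r3:Mul1,r4:Add1,r5:5
c5: CDB Add1=-5; issue ADD r4<-Add1 | r0:7,r1:4,r2:Add2,r3:Mul1,r4:Add1,r5:5
c6: CDB Add2=1; issue ADD r0<-Add2 | r0:Add2,r1:4,r2:1,r3:Mul1,r4:Add1,r5:5
c7: - | r0:Add2,r1:4,r2:1,r3:Mul1,r4:Add1,r5:5
c8: CDB Add1=8 | r0:Add2,r1:4,r2:1,r3:Mul1,r4:8,r5:5
c9: CDB Add2=9 | r0:9,r1:4,r2:1,r3:Mul1,r4:8,r5:5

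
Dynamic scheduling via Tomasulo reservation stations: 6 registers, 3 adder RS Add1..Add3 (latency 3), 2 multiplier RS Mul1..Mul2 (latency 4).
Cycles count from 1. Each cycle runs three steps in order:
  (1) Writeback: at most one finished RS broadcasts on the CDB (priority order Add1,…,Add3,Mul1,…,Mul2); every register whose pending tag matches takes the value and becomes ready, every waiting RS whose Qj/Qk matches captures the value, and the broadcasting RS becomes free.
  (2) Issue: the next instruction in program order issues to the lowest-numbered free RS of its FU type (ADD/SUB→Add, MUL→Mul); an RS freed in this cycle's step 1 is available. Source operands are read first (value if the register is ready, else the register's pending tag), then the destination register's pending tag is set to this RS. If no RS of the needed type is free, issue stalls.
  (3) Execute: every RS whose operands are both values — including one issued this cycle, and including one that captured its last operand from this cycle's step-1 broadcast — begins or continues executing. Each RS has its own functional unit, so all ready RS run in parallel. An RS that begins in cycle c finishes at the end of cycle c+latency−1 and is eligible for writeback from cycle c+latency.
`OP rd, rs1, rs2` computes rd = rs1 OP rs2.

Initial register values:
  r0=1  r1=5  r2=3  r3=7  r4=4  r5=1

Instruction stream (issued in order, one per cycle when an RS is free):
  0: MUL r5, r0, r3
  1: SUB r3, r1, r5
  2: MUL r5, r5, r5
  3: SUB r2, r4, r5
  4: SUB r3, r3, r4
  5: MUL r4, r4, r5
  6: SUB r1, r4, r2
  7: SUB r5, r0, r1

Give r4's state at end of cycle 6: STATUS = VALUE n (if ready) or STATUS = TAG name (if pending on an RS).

  c1: issue MUL r5<-Mul1  regs: r0:1,r1:5,r2:3,r3:7,r4:4,r5:Mul1
  c2: issue SUB r3<-Add1  regs: r0:1,r1:5,r2:3,r3:Add1,r4:4,r5:Mul1
  c3: issue MUL r5<-Mul2  regs: r0:1,r1:5,r2:3,r3:Add1,r4:4,r5:Mul2
  c4: issue SUB r2<-Add2  regs: r0:1,r1:5,r2:Add2,r3:Add1,r4:4,r5:Mul2
  c5: CDB Mul1=7; issue SUB r3<-Add3  regs: r0:1,r1:5,r2:Add2,r3:Add3,r4:4,r5:Mul2
  c6: issue MUL r4<-Mul1  regs: r0:1,r1:5,r2:Add2,r3:Add3,r4:Mul1,r5:Mul2

STATUS = TAG Mul1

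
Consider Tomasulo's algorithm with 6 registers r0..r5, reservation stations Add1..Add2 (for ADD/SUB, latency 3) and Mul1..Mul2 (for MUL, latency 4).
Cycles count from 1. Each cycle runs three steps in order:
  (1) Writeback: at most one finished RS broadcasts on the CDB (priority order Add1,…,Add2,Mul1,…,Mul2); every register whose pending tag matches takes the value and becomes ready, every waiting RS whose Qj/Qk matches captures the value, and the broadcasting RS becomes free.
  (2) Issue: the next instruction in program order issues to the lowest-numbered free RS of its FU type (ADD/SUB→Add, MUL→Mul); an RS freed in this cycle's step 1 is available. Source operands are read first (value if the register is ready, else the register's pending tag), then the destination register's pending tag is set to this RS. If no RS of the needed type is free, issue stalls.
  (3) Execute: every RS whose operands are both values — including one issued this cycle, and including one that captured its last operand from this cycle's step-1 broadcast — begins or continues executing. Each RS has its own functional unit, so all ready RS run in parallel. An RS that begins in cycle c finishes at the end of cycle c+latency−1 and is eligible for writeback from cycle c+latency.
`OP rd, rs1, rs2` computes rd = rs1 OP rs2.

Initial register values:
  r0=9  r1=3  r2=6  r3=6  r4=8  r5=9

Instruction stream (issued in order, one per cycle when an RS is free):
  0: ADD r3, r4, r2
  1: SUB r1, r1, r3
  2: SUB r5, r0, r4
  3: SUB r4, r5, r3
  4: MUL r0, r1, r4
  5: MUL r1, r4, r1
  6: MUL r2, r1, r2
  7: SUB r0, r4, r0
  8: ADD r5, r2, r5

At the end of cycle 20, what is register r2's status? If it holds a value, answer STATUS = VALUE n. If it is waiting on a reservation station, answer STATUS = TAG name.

  c1: issue ADD r3<-Add1  regs: r0:9,r1:3,r2:6,r3:Add1,r4:8,r5:9
  c2: issue SUB r1<-Add2  regs: r0:9,r1:Add2,r2:6,r3:Add1,r4:8,r5:9
  c3: stall  regs: r0:9,r1:Add2,r2:6,r3:Add1,r4:8,r5:9
  c4: CDB Add1=14; issue SUB r5<-Add1  regs: r0:9,r1:Add2,r2:6,r3:14,r4:8,r5:Add1
  c5: stall  regs: r0:9,r1:Add2,r2:6,r3:14,r4:8,r5:Add1
  c6: stall  regs: r0:9,r1:Add2,r2:6,r3:14,r4:8,r5:Add1
  c7: CDB Add1=1; issue SUB r4<-Add1  regs: r0:9,r1:Add2,r2:6,r3:14,r4:Add1,r5:1
  c8: CDB Add2=-11; issue MUL r0<-Mul1  regs: r0:Mul1,r1:-11,r2:6,r3:14,r4:Add1,r5:1
  c9: issue MUL r1<-Mul2  regs: r0:Mul1,r1:Mul2,r2:6,r3:14,r4:Add1,r5:1
  c10: CDB Add1=-13; stall  regs: r0:Mul1,r1:Mul2,r2:6,r3:14,r4:-13,r5:1
  c11: stall  regs: r0:Mul1,r1:Mul2,r2:6,r3:14,r4:-13,r5:1
  c12: stall  regs: r0:Mul1,r1:Mul2,r2:6,r3:14,r4:-13,r5:1
  c13: stall  regs: r0:Mul1,r1:Mul2,r2:6,r3:14,r4:-13,r5:1
  c14: CDB Mul1=143; issue MUL r2<-Mul1  regs: r0:143,r1:Mul2,r2:Mul1,r3:14,r4:-13,r5:1
  c15: CDB Mul2=143; issue SUB r0<-Add1  regs: r0:Add1,r1:143,r2:Mul1,r3:14,r4:-13,r5:1
  c16: issue ADD r5<-Add2  regs: r0:Add1,r1:143,r2:Mul1,r3:14,r4:-13,r5:Add2
  c17: -  regs: r0:Add1,r1:143,r2:Mul1,r3:14,r4:-13,r5:Add2
  c18: CDB Add1=-156  regs: r0:-156,r1:143,r2:Mul1,r3:14,r4:-13,r5:Add2
  c19: CDB Mul1=858  regs: r0:-156,r1:143,r2:858,r3:14,r4:-13,r5:Add2
  c20: -  regs: r0:-156,r1:143,r2:858,r3:14,r4:-13,r5:Add2

STATUS = VALUE 858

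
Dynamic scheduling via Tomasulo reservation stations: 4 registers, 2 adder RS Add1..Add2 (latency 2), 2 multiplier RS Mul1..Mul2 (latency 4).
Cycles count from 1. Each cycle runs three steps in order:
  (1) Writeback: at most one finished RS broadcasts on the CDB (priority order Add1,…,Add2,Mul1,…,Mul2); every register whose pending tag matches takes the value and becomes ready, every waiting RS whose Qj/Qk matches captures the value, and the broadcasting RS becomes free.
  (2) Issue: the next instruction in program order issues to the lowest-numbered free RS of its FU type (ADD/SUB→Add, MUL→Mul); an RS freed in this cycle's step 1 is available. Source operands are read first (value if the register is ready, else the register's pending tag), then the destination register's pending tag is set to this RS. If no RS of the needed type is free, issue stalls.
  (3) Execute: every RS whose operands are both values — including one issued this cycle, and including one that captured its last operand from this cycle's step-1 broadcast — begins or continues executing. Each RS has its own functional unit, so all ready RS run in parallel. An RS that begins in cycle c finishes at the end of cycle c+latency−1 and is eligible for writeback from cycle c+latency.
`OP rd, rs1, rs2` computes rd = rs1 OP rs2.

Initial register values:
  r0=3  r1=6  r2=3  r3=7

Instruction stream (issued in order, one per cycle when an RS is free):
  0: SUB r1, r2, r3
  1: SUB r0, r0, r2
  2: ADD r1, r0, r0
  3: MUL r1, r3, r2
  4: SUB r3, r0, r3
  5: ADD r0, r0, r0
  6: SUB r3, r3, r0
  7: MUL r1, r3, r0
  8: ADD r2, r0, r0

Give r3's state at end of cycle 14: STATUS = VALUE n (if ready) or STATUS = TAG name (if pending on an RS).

STATUS = VALUE -7

  c1: issue SUB r1<-Add1  regs: r0:3,r1:Add1,r2:3,r3:7
  c2: issue SUB r0<-Add2  regs: r0:Add2,r1:Add1,r2:3,r3:7
  c3: CDB Add1=-4; issue ADD r1<-Add1  regs: r0:Add2,r1:Add1,r2:3,r3:7
  c4: CDB Add2=0; issue MUL r1<-Mul1  regs: r0:0,r1:Mul1,r2:3,r3:7
  c5: issue SUB r3<-Add2  regs: r0:0,r1:Mul1,r2:3,r3:Add2
  c6: CDB Add1=0; issue ADD r0<-Add1  regs: r0:Add1,r1:Mul1,r2:3,r3:Add2
  c7: CDB Add2=-7; issue SUB r3<-Add2  regs: r0:Add1,r1:Mul1,r2:3,r3:Add2
  c8: CDB Add1=0; issue MUL r1<-Mul2  regs: r0:0,r1:Mul2,r2:3,r3:Add2
  c9: CDB Mul1=21; issue ADD r2<-Add1  regs: r0:0,r1:Mul2,r2:Add1,r3:Add2
  c10: CDB Add2=-7  regs: r0:0,r1:Mul2,r2:Add1,r3:-7
  c11: CDB Add1=0  regs: r0:0,r1:Mul2,r2:0,r3:-7
  c12: -  regs: r0:0,r1:Mul2,r2:0,r3:-7
  c13: -  regs: r0:0,r1:Mul2,r2:0,r3:-7
  c14: CDB Mul2=0  regs: r0:0,r1:0,r2:0,r3:-7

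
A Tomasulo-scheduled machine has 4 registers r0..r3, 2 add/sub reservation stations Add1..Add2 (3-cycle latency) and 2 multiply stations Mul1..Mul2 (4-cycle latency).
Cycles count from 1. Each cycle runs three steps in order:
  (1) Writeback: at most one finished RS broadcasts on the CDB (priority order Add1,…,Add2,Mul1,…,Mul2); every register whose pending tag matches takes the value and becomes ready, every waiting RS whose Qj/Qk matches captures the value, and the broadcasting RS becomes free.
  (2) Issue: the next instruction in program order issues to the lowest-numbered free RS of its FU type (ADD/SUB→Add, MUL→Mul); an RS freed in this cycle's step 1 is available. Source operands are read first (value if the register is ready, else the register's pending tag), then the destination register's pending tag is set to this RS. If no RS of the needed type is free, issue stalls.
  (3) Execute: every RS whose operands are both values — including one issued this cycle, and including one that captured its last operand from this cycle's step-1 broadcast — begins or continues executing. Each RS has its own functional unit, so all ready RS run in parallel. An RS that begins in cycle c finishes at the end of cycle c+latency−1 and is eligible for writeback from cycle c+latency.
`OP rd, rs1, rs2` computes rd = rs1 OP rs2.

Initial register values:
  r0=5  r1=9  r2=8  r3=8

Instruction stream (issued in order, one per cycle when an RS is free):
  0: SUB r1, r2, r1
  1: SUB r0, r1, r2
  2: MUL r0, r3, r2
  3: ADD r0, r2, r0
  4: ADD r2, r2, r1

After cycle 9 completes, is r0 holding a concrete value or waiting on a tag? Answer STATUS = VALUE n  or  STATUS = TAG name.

STATUS = TAG Add1

c1: issue SUB r1<-Add1 | r0:5,r1:Add1,r2:8,r3:8
c2: issue SUB r0<-Add2 | r0:Add2,r1:Add1,r2:8,r3:8
c3: issue MUL r0<-Mul1 | r0:Mul1,r1:Add1,r2:8,r3:8
c4: CDB Add1=-1; issue ADD r0<-Add1 | r0:Add1,r1:-1,r2:8,r3:8
c5: stall | r0:Add1,r1:-1,r2:8,r3:8
c6: stall | r0:Add1,r1:-1,r2:8,r3:8
c7: CDB Add2=-9; issue ADD r2<-Add2 | r0:Add1,r1:-1,r2:Add2,r3:8
c8: CDB Mul1=64 | r0:Add1,r1:-1,r2:Add2,r3:8
c9: - | r0:Add1,r1:-1,r2:Add2,r3:8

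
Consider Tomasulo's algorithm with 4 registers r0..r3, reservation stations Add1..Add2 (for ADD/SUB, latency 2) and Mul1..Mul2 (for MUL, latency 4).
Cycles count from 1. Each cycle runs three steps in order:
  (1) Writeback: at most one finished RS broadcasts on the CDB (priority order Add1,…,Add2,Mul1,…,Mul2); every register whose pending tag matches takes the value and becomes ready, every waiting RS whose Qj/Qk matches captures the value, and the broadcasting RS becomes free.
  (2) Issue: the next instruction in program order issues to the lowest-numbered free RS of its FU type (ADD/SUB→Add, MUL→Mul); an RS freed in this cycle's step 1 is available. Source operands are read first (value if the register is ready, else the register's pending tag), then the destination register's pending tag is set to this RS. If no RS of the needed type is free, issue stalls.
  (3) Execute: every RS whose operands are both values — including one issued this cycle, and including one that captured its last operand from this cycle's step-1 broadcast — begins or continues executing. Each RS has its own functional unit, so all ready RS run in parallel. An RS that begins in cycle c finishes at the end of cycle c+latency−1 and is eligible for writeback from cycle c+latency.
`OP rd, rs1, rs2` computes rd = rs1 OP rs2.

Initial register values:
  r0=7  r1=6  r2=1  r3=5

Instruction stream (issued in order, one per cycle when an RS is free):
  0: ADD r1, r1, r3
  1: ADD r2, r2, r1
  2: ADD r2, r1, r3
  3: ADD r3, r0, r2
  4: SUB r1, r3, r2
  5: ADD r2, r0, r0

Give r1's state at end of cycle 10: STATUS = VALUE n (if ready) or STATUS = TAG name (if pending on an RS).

cycle 1: issue ADD r1<-Add1 // r0:7,r1:Add1,r2:1,r3:5
cycle 2: issue ADD r2<-Add2 // r0:7,r1:Add1,r2:Add2,r3:5
cycle 3: CDB Add1=11; issue ADD r2<-Add1 // r0:7,r1:11,r2:Add1,r3:5
cycle 4: stall // r0:7,r1:11,r2:Add1,r3:5
cycle 5: CDB Add1=16; issue ADD r3<-Add1 // r0:7,r1:11,r2:16,r3:Add1
cycle 6: CDB Add2=12; issue SUB r1<-Add2 // r0:7,r1:Add2,r2:16,r3:Add1
cycle 7: CDB Add1=23; issue ADD r2<-Add1 // r0:7,r1:Add2,r2:Add1,r3:23
cycle 8: - // r0:7,r1:Add2,r2:Add1,r3:23
cycle 9: CDB Add1=14 // r0:7,r1:Add2,r2:14,r3:23
cycle 10: CDB Add2=7 // r0:7,r1:7,r2:14,r3:23

STATUS = VALUE 7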